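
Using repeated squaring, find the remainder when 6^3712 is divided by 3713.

6^1 ≡ 6 (mod 3713)
6^2 ≡ 6^2 = 36 ≡ 36 (mod 3713)
6^4 ≡ 36^2 = 1296 ≡ 1296 (mod 3713)
6^8 ≡ 1296^2 = 1679616 ≡ 1340 (mod 3713)
6^16 ≡ 1340^2 = 1795600 ≡ 2221 (mod 3713)
6^32 ≡ 2221^2 = 4932841 ≡ 1977 (mod 3713)
6^64 ≡ 1977^2 = 3908529 ≡ 2453 (mod 3713)
6^128 ≡ 2453^2 = 6017209 ≡ 2149 (mod 3713)
6^256 ≡ 2149^2 = 4618201 ≡ 2942 (mod 3713)
6^512 ≡ 2942^2 = 8655364 ≡ 361 (mod 3713)
6^1024 ≡ 361^2 = 130321 ≡ 366 (mod 3713)
6^2048 ≡ 366^2 = 133956 ≡ 288 (mod 3713)
3712 = 2048 + 1024 + 512 + 128 in binary powers of 2.
So 6^3712 ≡ 288 · 366 · 361 · 2149 ≡ 1225 (mod 3713).
Since 1225 ≠ 1, base 6 is a Fermat witness: 3713 is composite.

1225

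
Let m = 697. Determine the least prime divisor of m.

697 is odd.
Digit sum 22, not divisible by 3.
Ends in 7: not divisible by 5.
7: 697 = 7·99 + 4
11: 697 = 11·63 + 4
13: 697 = 13·53 + 8
17: 697 = 17·41

17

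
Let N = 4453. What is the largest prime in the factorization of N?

4453 = 61 · 73
73 is prime.
So 4453 = 61 · 73; the largest prime factor is 73.

73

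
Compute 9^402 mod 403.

157

9^1 ≡ 9 (mod 403)
9^2 ≡ 9^2 = 81 ≡ 81 (mod 403)
9^4 ≡ 81^2 = 6561 ≡ 113 (mod 403)
9^8 ≡ 113^2 = 12769 ≡ 276 (mod 403)
9^16 ≡ 276^2 = 76176 ≡ 9 (mod 403)
9^32 ≡ 9^2 = 81 ≡ 81 (mod 403)
9^64 ≡ 81^2 = 6561 ≡ 113 (mod 403)
9^128 ≡ 113^2 = 12769 ≡ 276 (mod 403)
9^256 ≡ 276^2 = 76176 ≡ 9 (mod 403)
402 = 256 + 128 + 16 + 2 in binary powers of 2.
So 9^402 ≡ 9 · 276 · 9 · 81 ≡ 157 (mod 403).
Since 157 ≠ 1, base 9 is a Fermat witness: 403 is composite.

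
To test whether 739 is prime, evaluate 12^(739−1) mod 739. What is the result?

1

12^1 ≡ 12 (mod 739)
12^2 ≡ 12^2 = 144 ≡ 144 (mod 739)
12^4 ≡ 144^2 = 20736 ≡ 44 (mod 739)
12^8 ≡ 44^2 = 1936 ≡ 458 (mod 739)
12^16 ≡ 458^2 = 209764 ≡ 627 (mod 739)
12^32 ≡ 627^2 = 393129 ≡ 720 (mod 739)
12^64 ≡ 720^2 = 518400 ≡ 361 (mod 739)
12^128 ≡ 361^2 = 130321 ≡ 257 (mod 739)
12^256 ≡ 257^2 = 66049 ≡ 278 (mod 739)
12^512 ≡ 278^2 = 77284 ≡ 428 (mod 739)
738 = 512 + 128 + 64 + 32 + 2 in binary powers of 2.
So 12^738 ≡ 428 · 257 · 361 · 720 · 144 ≡ 1 (mod 739).
Since the result is 1, base 12 gives no evidence that 739 is composite.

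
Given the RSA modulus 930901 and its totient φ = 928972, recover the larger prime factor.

φ(n) = (p−1)(q−1) = n − (p+q) + 1, so p + q = 930901 − 928972 + 1 = 1930.
p and q are the roots of t² − 1930t + 930901 = 0.
Discriminant: 1930² − 4·930901 = 3724900 − 3723604 = 1296; √1296 = 36.
q = (1930 − 36)/2 = 947, p = (1930 + 36)/2 = 983.
Check: 947 · 983 = 930901.

983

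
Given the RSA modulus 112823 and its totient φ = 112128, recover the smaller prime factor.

257

φ(n) = (p−1)(q−1) = n − (p+q) + 1, so p + q = 112823 − 112128 + 1 = 696.
p and q are the roots of t² − 696t + 112823 = 0.
Discriminant: 696² − 4·112823 = 484416 − 451292 = 33124; √33124 = 182.
q = (696 − 182)/2 = 257, p = (696 + 182)/2 = 439.
Check: 257 · 439 = 112823.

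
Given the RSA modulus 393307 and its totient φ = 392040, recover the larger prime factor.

φ(n) = (p−1)(q−1) = n − (p+q) + 1, so p + q = 393307 − 392040 + 1 = 1268.
p and q are the roots of t² − 1268t + 393307 = 0.
Discriminant: 1268² − 4·393307 = 1607824 − 1573228 = 34596; √34596 = 186.
q = (1268 − 186)/2 = 541, p = (1268 + 186)/2 = 727.
Check: 541 · 727 = 393307.

727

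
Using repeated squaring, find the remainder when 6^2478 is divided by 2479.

2293

6^1 ≡ 6 (mod 2479)
6^2 ≡ 6^2 = 36 ≡ 36 (mod 2479)
6^4 ≡ 36^2 = 1296 ≡ 1296 (mod 2479)
6^8 ≡ 1296^2 = 1679616 ≡ 1333 (mod 2479)
6^16 ≡ 1333^2 = 1776889 ≡ 1925 (mod 2479)
6^32 ≡ 1925^2 = 3705625 ≡ 1999 (mod 2479)
6^64 ≡ 1999^2 = 3996001 ≡ 2332 (mod 2479)
6^128 ≡ 2332^2 = 5438224 ≡ 1777 (mod 2479)
6^256 ≡ 1777^2 = 3157729 ≡ 1962 (mod 2479)
6^512 ≡ 1962^2 = 3849444 ≡ 2036 (mod 2479)
6^1024 ≡ 2036^2 = 4145296 ≡ 408 (mod 2479)
6^2048 ≡ 408^2 = 166464 ≡ 371 (mod 2479)
2478 = 2048 + 256 + 128 + 32 + 8 + 4 + 2 in binary powers of 2.
So 6^2478 ≡ 371 · 1962 · 1777 · 1999 · 1333 · 1296 · 36 ≡ 2293 (mod 2479).
Since 2293 ≠ 1, base 6 is a Fermat witness: 2479 is composite.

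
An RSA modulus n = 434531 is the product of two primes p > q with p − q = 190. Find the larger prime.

Since p = q + 190, we have 434531 = q(q + 190), so q² + 190q − 434531 = 0.
Discriminant: 190² + 4·434531 = 36100 + 1738124 = 1774224; √1774224 = 1332.
q = (−190 + 1332)/2 = 571, and p = q + 190 = 761.
Check: 571 · 761 = 434531.

761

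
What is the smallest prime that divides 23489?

23489 is odd.
Digit sum 26, not divisible by 3.
Ends in 9: not divisible by 5.
7: 23489 = 7·3355 + 4
11: 23489 = 11·2135 + 4
13: 23489 = 13·1806 + 11
17: 23489 = 17·1381 + 12
19: 23489 = 19·1236 + 5
23: 23489 = 23·1021 + 6
29: 23489 = 29·809 + 28
31: 23489 = 31·757 + 22
37: 23489 = 37·634 + 31
41: 23489 = 41·572 + 37
43: 23489 = 43·546 + 11
47: 23489 = 47·499 + 36
53: 23489 = 53·443 + 10
59: 23489 = 59·398 + 7
61: 23489 = 61·385 + 4
67: 23489 = 67·350 + 39
71: 23489 = 71·330 + 59
73: 23489 = 73·321 + 56
79: 23489 = 79·297 + 26
83: 23489 = 83·283

83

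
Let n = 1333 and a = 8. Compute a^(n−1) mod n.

64

8^1 ≡ 8 (mod 1333)
8^2 ≡ 8^2 = 64 ≡ 64 (mod 1333)
8^4 ≡ 64^2 = 4096 ≡ 97 (mod 1333)
8^8 ≡ 97^2 = 9409 ≡ 78 (mod 1333)
8^16 ≡ 78^2 = 6084 ≡ 752 (mod 1333)
8^32 ≡ 752^2 = 565504 ≡ 312 (mod 1333)
8^64 ≡ 312^2 = 97344 ≡ 35 (mod 1333)
8^128 ≡ 35^2 = 1225 ≡ 1225 (mod 1333)
8^256 ≡ 1225^2 = 1500625 ≡ 1000 (mod 1333)
8^512 ≡ 1000^2 = 1000000 ≡ 250 (mod 1333)
8^1024 ≡ 250^2 = 62500 ≡ 1182 (mod 1333)
1332 = 1024 + 256 + 32 + 16 + 4 in binary powers of 2.
So 8^1332 ≡ 1182 · 1000 · 312 · 752 · 97 ≡ 64 (mod 1333).
Since 64 ≠ 1, base 8 is a Fermat witness: 1333 is composite.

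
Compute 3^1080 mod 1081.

768

3^1 ≡ 3 (mod 1081)
3^2 ≡ 3^2 = 9 ≡ 9 (mod 1081)
3^4 ≡ 9^2 = 81 ≡ 81 (mod 1081)
3^8 ≡ 81^2 = 6561 ≡ 75 (mod 1081)
3^16 ≡ 75^2 = 5625 ≡ 220 (mod 1081)
3^32 ≡ 220^2 = 48400 ≡ 836 (mod 1081)
3^64 ≡ 836^2 = 698896 ≡ 570 (mod 1081)
3^128 ≡ 570^2 = 324900 ≡ 600 (mod 1081)
3^256 ≡ 600^2 = 360000 ≡ 27 (mod 1081)
3^512 ≡ 27^2 = 729 ≡ 729 (mod 1081)
3^1024 ≡ 729^2 = 531441 ≡ 670 (mod 1081)
1080 = 1024 + 32 + 16 + 8 in binary powers of 2.
So 3^1080 ≡ 670 · 836 · 220 · 75 ≡ 768 (mod 1081).
Since 768 ≠ 1, base 3 is a Fermat witness: 1081 is composite.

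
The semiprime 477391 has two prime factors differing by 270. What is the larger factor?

839

Since p = q + 270, we have 477391 = q(q + 270), so q² + 270q − 477391 = 0.
Discriminant: 270² + 4·477391 = 72900 + 1909564 = 1982464; √1982464 = 1408.
q = (−270 + 1408)/2 = 569, and p = q + 270 = 839.
Check: 569 · 839 = 477391.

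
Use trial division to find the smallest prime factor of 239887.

239887 is odd.
Digit sum 37, not divisible by 3.
Ends in 7: not divisible by 5.
7: 239887 = 7·34269 + 4
11: 239887 = 11·21807 + 10
13: 239887 = 13·18452 + 11
17: 239887 = 17·14111

17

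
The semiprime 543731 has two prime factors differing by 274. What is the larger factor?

887

Since p = q + 274, we have 543731 = q(q + 274), so q² + 274q − 543731 = 0.
Discriminant: 274² + 4·543731 = 75076 + 2174924 = 2250000; √2250000 = 1500.
q = (−274 + 1500)/2 = 613, and p = q + 274 = 887.
Check: 613 · 887 = 543731.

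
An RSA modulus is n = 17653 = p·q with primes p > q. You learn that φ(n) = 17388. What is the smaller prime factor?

φ(n) = (p−1)(q−1) = n − (p+q) + 1, so p + q = 17653 − 17388 + 1 = 266.
p and q are the roots of t² − 266t + 17653 = 0.
Discriminant: 266² − 4·17653 = 70756 − 70612 = 144; √144 = 12.
q = (266 − 12)/2 = 127, p = (266 + 12)/2 = 139.
Check: 127 · 139 = 17653.

127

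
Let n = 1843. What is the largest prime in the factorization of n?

1843 = 19 · 97
97 is prime.
So 1843 = 19 · 97; the largest prime factor is 97.

97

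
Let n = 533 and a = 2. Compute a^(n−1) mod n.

2^1 ≡ 2 (mod 533)
2^2 ≡ 2^2 = 4 ≡ 4 (mod 533)
2^4 ≡ 4^2 = 16 ≡ 16 (mod 533)
2^8 ≡ 16^2 = 256 ≡ 256 (mod 533)
2^16 ≡ 256^2 = 65536 ≡ 510 (mod 533)
2^32 ≡ 510^2 = 260100 ≡ 529 (mod 533)
2^64 ≡ 529^2 = 279841 ≡ 16 (mod 533)
2^128 ≡ 16^2 = 256 ≡ 256 (mod 533)
2^256 ≡ 256^2 = 65536 ≡ 510 (mod 533)
2^512 ≡ 510^2 = 260100 ≡ 529 (mod 533)
532 = 512 + 16 + 4 in binary powers of 2.
So 2^532 ≡ 529 · 510 · 16 ≡ 406 (mod 533).
Since 406 ≠ 1, base 2 is a Fermat witness: 533 is composite.

406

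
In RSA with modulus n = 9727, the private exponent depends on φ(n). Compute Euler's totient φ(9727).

Factor: 9727 = 71 · 137.
φ(9727) = (71−1) · (137−1) = 70 · 136 = 9520.

9520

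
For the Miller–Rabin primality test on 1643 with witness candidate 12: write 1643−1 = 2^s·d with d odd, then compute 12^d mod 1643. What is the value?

1643 − 1 = 1642 = 2^1 · 821, so d = 821.
12^1 ≡ 12 (mod 1643)
12^2 ≡ 12^2 = 144 ≡ 144 (mod 1643)
12^4 ≡ 144^2 = 20736 ≡ 1020 (mod 1643)
12^8 ≡ 1020^2 = 1040400 ≡ 381 (mod 1643)
12^16 ≡ 381^2 = 145161 ≡ 577 (mod 1643)
12^32 ≡ 577^2 = 332929 ≡ 1043 (mod 1643)
12^64 ≡ 1043^2 = 1087849 ≡ 183 (mod 1643)
12^128 ≡ 183^2 = 33489 ≡ 629 (mod 1643)
12^256 ≡ 629^2 = 395641 ≡ 1321 (mod 1643)
12^512 ≡ 1321^2 = 1745041 ≡ 175 (mod 1643)
821 = 512 + 256 + 32 + 16 + 4 + 1 in binary powers of 2.
So 12^821 ≡ 175 · 1321 · 1043 · 577 · 1020 · 12 ≡ 610 (mod 1643).
Squaring chain: 610; never reaches −1, so base 12 is a Miller–Rabin witness that 1643 is composite.

610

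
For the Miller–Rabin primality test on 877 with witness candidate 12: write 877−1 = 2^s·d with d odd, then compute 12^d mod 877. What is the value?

877 − 1 = 876 = 2^2 · 219, so d = 219.
12^1 ≡ 12 (mod 877)
12^2 ≡ 12^2 = 144 ≡ 144 (mod 877)
12^4 ≡ 144^2 = 20736 ≡ 565 (mod 877)
12^8 ≡ 565^2 = 319225 ≡ 874 (mod 877)
12^16 ≡ 874^2 = 763876 ≡ 9 (mod 877)
12^32 ≡ 9^2 = 81 ≡ 81 (mod 877)
12^64 ≡ 81^2 = 6561 ≡ 422 (mod 877)
12^128 ≡ 422^2 = 178084 ≡ 53 (mod 877)
219 = 128 + 64 + 16 + 8 + 2 + 1 in binary powers of 2.
So 12^219 ≡ 53 · 422 · 9 · 874 · 144 · 12 ≡ 1 (mod 877).
Since 12^d ≡ 1 (mod 877), base 12 does not prove 877 composite.

1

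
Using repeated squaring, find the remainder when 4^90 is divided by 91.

4^1 ≡ 4 (mod 91)
4^2 ≡ 4^2 = 16 ≡ 16 (mod 91)
4^4 ≡ 16^2 = 256 ≡ 74 (mod 91)
4^8 ≡ 74^2 = 5476 ≡ 16 (mod 91)
4^16 ≡ 16^2 = 256 ≡ 74 (mod 91)
4^32 ≡ 74^2 = 5476 ≡ 16 (mod 91)
4^64 ≡ 16^2 = 256 ≡ 74 (mod 91)
90 = 64 + 16 + 8 + 2 in binary powers of 2.
So 4^90 ≡ 74 · 74 · 16 · 16 ≡ 1 (mod 91).
Since the result is 1, base 4 gives no evidence that 91 is composite.

1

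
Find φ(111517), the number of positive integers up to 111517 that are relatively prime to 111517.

Factor: 111517 = 7 · 89 · 179.
φ(111517) = (7−1) · (89−1) · (179−1) = 6 · 88 · 178 = 93984.

93984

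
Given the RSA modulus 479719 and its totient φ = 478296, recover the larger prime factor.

877

φ(n) = (p−1)(q−1) = n − (p+q) + 1, so p + q = 479719 − 478296 + 1 = 1424.
p and q are the roots of t² − 1424t + 479719 = 0.
Discriminant: 1424² − 4·479719 = 2027776 − 1918876 = 108900; √108900 = 330.
q = (1424 − 330)/2 = 547, p = (1424 + 330)/2 = 877.
Check: 547 · 877 = 479719.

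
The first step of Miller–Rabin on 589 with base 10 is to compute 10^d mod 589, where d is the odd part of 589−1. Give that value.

589 − 1 = 588 = 2^2 · 147, so d = 147.
10^1 ≡ 10 (mod 589)
10^2 ≡ 10^2 = 100 ≡ 100 (mod 589)
10^4 ≡ 100^2 = 10000 ≡ 576 (mod 589)
10^8 ≡ 576^2 = 331776 ≡ 169 (mod 589)
10^16 ≡ 169^2 = 28561 ≡ 289 (mod 589)
10^32 ≡ 289^2 = 83521 ≡ 472 (mod 589)
10^64 ≡ 472^2 = 222784 ≡ 142 (mod 589)
10^128 ≡ 142^2 = 20164 ≡ 138 (mod 589)
147 = 128 + 16 + 2 + 1 in binary powers of 2.
So 10^147 ≡ 138 · 289 · 100 · 10 ≡ 221 (mod 589).
Squaring chain: 221 → 543; never reaches −1, so base 10 is a Miller–Rabin witness that 589 is composite.

221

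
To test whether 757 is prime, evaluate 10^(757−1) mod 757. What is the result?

10^1 ≡ 10 (mod 757)
10^2 ≡ 10^2 = 100 ≡ 100 (mod 757)
10^4 ≡ 100^2 = 10000 ≡ 159 (mod 757)
10^8 ≡ 159^2 = 25281 ≡ 300 (mod 757)
10^16 ≡ 300^2 = 90000 ≡ 674 (mod 757)
10^32 ≡ 674^2 = 454276 ≡ 76 (mod 757)
10^64 ≡ 76^2 = 5776 ≡ 477 (mod 757)
10^128 ≡ 477^2 = 227529 ≡ 429 (mod 757)
10^256 ≡ 429^2 = 184041 ≡ 90 (mod 757)
10^512 ≡ 90^2 = 8100 ≡ 530 (mod 757)
756 = 512 + 128 + 64 + 32 + 16 + 4 in binary powers of 2.
So 10^756 ≡ 530 · 429 · 477 · 76 · 674 · 159 ≡ 1 (mod 757).
Since the result is 1, base 10 gives no evidence that 757 is composite.

1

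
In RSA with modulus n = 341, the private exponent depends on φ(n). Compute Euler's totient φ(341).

Factor: 341 = 11 · 31.
φ(341) = (11−1) · (31−1) = 10 · 30 = 300.

300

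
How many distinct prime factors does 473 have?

473 = 11 · 43
473 = 11 · 43, which has 2 distinct prime factors.

2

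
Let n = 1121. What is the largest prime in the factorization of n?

59

1121 = 19 · 59
59 is prime.
So 1121 = 19 · 59; the largest prime factor is 59.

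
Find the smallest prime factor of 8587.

31

8587 is odd.
Digit sum 28, not divisible by 3.
Ends in 7: not divisible by 5.
7: 8587 = 7·1226 + 5
11: 8587 = 11·780 + 7
13: 8587 = 13·660 + 7
17: 8587 = 17·505 + 2
19: 8587 = 19·451 + 18
23: 8587 = 23·373 + 8
29: 8587 = 29·296 + 3
31: 8587 = 31·277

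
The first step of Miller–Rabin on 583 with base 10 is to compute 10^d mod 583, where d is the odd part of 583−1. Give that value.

307

583 − 1 = 582 = 2^1 · 291, so d = 291.
10^1 ≡ 10 (mod 583)
10^2 ≡ 10^2 = 100 ≡ 100 (mod 583)
10^4 ≡ 100^2 = 10000 ≡ 89 (mod 583)
10^8 ≡ 89^2 = 7921 ≡ 342 (mod 583)
10^16 ≡ 342^2 = 116964 ≡ 364 (mod 583)
10^32 ≡ 364^2 = 132496 ≡ 155 (mod 583)
10^64 ≡ 155^2 = 24025 ≡ 122 (mod 583)
10^128 ≡ 122^2 = 14884 ≡ 309 (mod 583)
10^256 ≡ 309^2 = 95481 ≡ 452 (mod 583)
291 = 256 + 32 + 2 + 1 in binary powers of 2.
So 10^291 ≡ 452 · 155 · 100 · 10 ≡ 307 (mod 583).
Squaring chain: 307; never reaches −1, so base 10 is a Miller–Rabin witness that 583 is composite.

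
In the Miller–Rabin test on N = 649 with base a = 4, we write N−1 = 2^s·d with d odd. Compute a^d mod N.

649 − 1 = 648 = 2^3 · 81, so d = 81.
4^1 ≡ 4 (mod 649)
4^2 ≡ 4^2 = 16 ≡ 16 (mod 649)
4^4 ≡ 16^2 = 256 ≡ 256 (mod 649)
4^8 ≡ 256^2 = 65536 ≡ 636 (mod 649)
4^16 ≡ 636^2 = 404496 ≡ 169 (mod 649)
4^32 ≡ 169^2 = 28561 ≡ 5 (mod 649)
4^64 ≡ 5^2 = 25 ≡ 25 (mod 649)
81 = 64 + 16 + 1 in binary powers of 2.
So 4^81 ≡ 25 · 169 · 4 ≡ 26 (mod 649).
Squaring chain: 26 → 27 → 80; never reaches −1, so base 4 is a Miller–Rabin witness that 649 is composite.

26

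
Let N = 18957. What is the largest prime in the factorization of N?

89

18957 = 3 · 6319
6319 = 71 · 89
89 is prime.
So 18957 = 3 · 71 · 89; the largest prime factor is 89.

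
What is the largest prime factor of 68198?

61

68198 = 2 · 34099
34099 = 13 · 2623
2623 = 43 · 61
61 is prime.
So 68198 = 2 · 13 · 43 · 61; the largest prime factor is 61.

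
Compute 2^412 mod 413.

359

2^1 ≡ 2 (mod 413)
2^2 ≡ 2^2 = 4 ≡ 4 (mod 413)
2^4 ≡ 4^2 = 16 ≡ 16 (mod 413)
2^8 ≡ 16^2 = 256 ≡ 256 (mod 413)
2^16 ≡ 256^2 = 65536 ≡ 282 (mod 413)
2^32 ≡ 282^2 = 79524 ≡ 228 (mod 413)
2^64 ≡ 228^2 = 51984 ≡ 359 (mod 413)
2^128 ≡ 359^2 = 128881 ≡ 25 (mod 413)
2^256 ≡ 25^2 = 625 ≡ 212 (mod 413)
412 = 256 + 128 + 16 + 8 + 4 in binary powers of 2.
So 2^412 ≡ 212 · 25 · 282 · 256 · 16 ≡ 359 (mod 413).
Since 359 ≠ 1, base 2 is a Fermat witness: 413 is composite.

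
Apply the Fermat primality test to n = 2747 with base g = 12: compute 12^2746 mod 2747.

2137

12^1 ≡ 12 (mod 2747)
12^2 ≡ 12^2 = 144 ≡ 144 (mod 2747)
12^4 ≡ 144^2 = 20736 ≡ 1507 (mod 2747)
12^8 ≡ 1507^2 = 2271049 ≡ 2027 (mod 2747)
12^16 ≡ 2027^2 = 4108729 ≡ 1964 (mod 2747)
12^32 ≡ 1964^2 = 3857296 ≡ 508 (mod 2747)
12^64 ≡ 508^2 = 258064 ≡ 2593 (mod 2747)
12^128 ≡ 2593^2 = 6723649 ≡ 1740 (mod 2747)
12^256 ≡ 1740^2 = 3027600 ≡ 406 (mod 2747)
12^512 ≡ 406^2 = 164836 ≡ 16 (mod 2747)
12^1024 ≡ 16^2 = 256 ≡ 256 (mod 2747)
12^2048 ≡ 256^2 = 65536 ≡ 2355 (mod 2747)
2746 = 2048 + 512 + 128 + 32 + 16 + 8 + 2 in binary powers of 2.
So 12^2746 ≡ 2355 · 16 · 1740 · 508 · 1964 · 2027 · 144 ≡ 2137 (mod 2747).
Since 2137 ≠ 1, base 12 is a Fermat witness: 2747 is composite.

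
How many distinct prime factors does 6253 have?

6253 = 13^2 · 37
6253 = 13^2 · 37, which has 2 distinct prime factors.

2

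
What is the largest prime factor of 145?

145 = 5 · 29
29 is prime.
So 145 = 5 · 29; the largest prime factor is 29.

29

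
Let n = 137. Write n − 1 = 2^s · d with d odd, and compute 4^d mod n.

137 − 1 = 136 = 2^3 · 17, so d = 17.
4^1 ≡ 4 (mod 137)
4^2 ≡ 4^2 = 16 ≡ 16 (mod 137)
4^4 ≡ 16^2 = 256 ≡ 119 (mod 137)
4^8 ≡ 119^2 = 14161 ≡ 50 (mod 137)
4^16 ≡ 50^2 = 2500 ≡ 34 (mod 137)
17 = 16 + 1 in binary powers of 2.
So 4^17 ≡ 34 · 4 ≡ 136 (mod 137).
Since 4^d ≡ 136 (mod 137), base 4 does not prove 137 composite.

136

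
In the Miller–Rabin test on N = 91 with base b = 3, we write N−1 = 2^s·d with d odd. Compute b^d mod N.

27

91 − 1 = 90 = 2^1 · 45, so d = 45.
3^1 ≡ 3 (mod 91)
3^2 ≡ 3^2 = 9 ≡ 9 (mod 91)
3^4 ≡ 9^2 = 81 ≡ 81 (mod 91)
3^8 ≡ 81^2 = 6561 ≡ 9 (mod 91)
3^16 ≡ 9^2 = 81 ≡ 81 (mod 91)
3^32 ≡ 81^2 = 6561 ≡ 9 (mod 91)
45 = 32 + 8 + 4 + 1 in binary powers of 2.
So 3^45 ≡ 9 · 9 · 81 · 3 ≡ 27 (mod 91).
Squaring chain: 27; never reaches −1, so base 3 is a Miller–Rabin witness that 91 is composite.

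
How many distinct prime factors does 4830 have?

4830 = 2 · 2415
2415 = 3 · 805
805 = 5 · 161
161 = 7 · 23
4830 = 2 · 3 · 5 · 7 · 23, which has 5 distinct prime factors.

5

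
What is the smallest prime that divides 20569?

20569 is odd.
Digit sum 22, not divisible by 3.
Ends in 9: not divisible by 5.
7: 20569 = 7·2938 + 3
11: 20569 = 11·1869 + 10
13: 20569 = 13·1582 + 3
17: 20569 = 17·1209 + 16
19: 20569 = 19·1082 + 11
23: 20569 = 23·894 + 7
29: 20569 = 29·709 + 8
31: 20569 = 31·663 + 16
37: 20569 = 37·555 + 34
41: 20569 = 41·501 + 28
43: 20569 = 43·478 + 15
47: 20569 = 47·437 + 30
53: 20569 = 53·388 + 5
59: 20569 = 59·348 + 37
61: 20569 = 61·337 + 12
67: 20569 = 67·307

67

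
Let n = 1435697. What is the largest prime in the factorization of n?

97

1435697 = 19 · 75563
75563 = 19 · 3977
3977 = 41 · 97
97 is prime.
So 1435697 = 19^2 · 41 · 97; the largest prime factor is 97.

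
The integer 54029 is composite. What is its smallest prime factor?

54029 is odd.
Digit sum 20, not divisible by 3.
Ends in 9: not divisible by 5.
7: 54029 = 7·7718 + 3
11: 54029 = 11·4911 + 8
13: 54029 = 13·4156 + 1
17: 54029 = 17·3178 + 3
19: 54029 = 19·2843 + 12
23: 54029 = 23·2349 + 2
29: 54029 = 29·1863 + 2
31: 54029 = 31·1742 + 27
37: 54029 = 37·1460 + 9
41: 54029 = 41·1317 + 32
43: 54029 = 43·1256 + 21
47: 54029 = 47·1149 + 26
53: 54029 = 53·1019 + 22
59: 54029 = 59·915 + 44
61: 54029 = 61·885 + 44
67: 54029 = 67·806 + 27
71: 54029 = 71·760 + 69
73: 54029 = 73·740 + 9
79: 54029 = 79·683 + 72
83: 54029 = 83·650 + 79
89: 54029 = 89·607 + 6
97: 54029 = 97·557

97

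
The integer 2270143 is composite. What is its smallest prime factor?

59

2270143 is odd.
Digit sum 19, not divisible by 3.
Ends in 3: not divisible by 5.
7: 2270143 = 7·324306 + 1
11: 2270143 = 11·206376 + 7
13: 2270143 = 13·174626 + 5
17: 2270143 = 17·133537 + 14
19: 2270143 = 19·119481 + 4
23: 2270143 = 23·98701 + 20
29: 2270143 = 29·78280 + 23
31: 2270143 = 31·73230 + 13
37: 2270143 = 37·61355 + 8
41: 2270143 = 41·55369 + 14
43: 2270143 = 43·52794 + 1
47: 2270143 = 47·48300 + 43
53: 2270143 = 53·42832 + 47
59: 2270143 = 59·38477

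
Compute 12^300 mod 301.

64

12^1 ≡ 12 (mod 301)
12^2 ≡ 12^2 = 144 ≡ 144 (mod 301)
12^4 ≡ 144^2 = 20736 ≡ 268 (mod 301)
12^8 ≡ 268^2 = 71824 ≡ 186 (mod 301)
12^16 ≡ 186^2 = 34596 ≡ 282 (mod 301)
12^32 ≡ 282^2 = 79524 ≡ 60 (mod 301)
12^64 ≡ 60^2 = 3600 ≡ 289 (mod 301)
12^128 ≡ 289^2 = 83521 ≡ 144 (mod 301)
12^256 ≡ 144^2 = 20736 ≡ 268 (mod 301)
300 = 256 + 32 + 8 + 4 in binary powers of 2.
So 12^300 ≡ 268 · 60 · 186 · 268 ≡ 64 (mod 301).
Since 64 ≠ 1, base 12 is a Fermat witness: 301 is composite.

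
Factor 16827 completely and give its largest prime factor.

16827 = 3 · 5609
5609 = 71 · 79
79 is prime.
So 16827 = 3 · 71 · 79; the largest prime factor is 79.

79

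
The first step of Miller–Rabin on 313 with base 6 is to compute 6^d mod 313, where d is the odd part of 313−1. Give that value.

25

313 − 1 = 312 = 2^3 · 39, so d = 39.
6^1 ≡ 6 (mod 313)
6^2 ≡ 6^2 = 36 ≡ 36 (mod 313)
6^4 ≡ 36^2 = 1296 ≡ 44 (mod 313)
6^8 ≡ 44^2 = 1936 ≡ 58 (mod 313)
6^16 ≡ 58^2 = 3364 ≡ 234 (mod 313)
6^32 ≡ 234^2 = 54756 ≡ 294 (mod 313)
39 = 32 + 4 + 2 + 1 in binary powers of 2.
So 6^39 ≡ 294 · 44 · 36 · 6 ≡ 25 (mod 313).
Squaring chain: 25 → 312 → 1; reaches −1, so base 6 does not prove 313 composite.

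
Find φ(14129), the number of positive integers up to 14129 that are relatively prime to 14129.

Factor: 14129 = 71 · 199.
φ(14129) = (71−1) · (199−1) = 70 · 198 = 13860.

13860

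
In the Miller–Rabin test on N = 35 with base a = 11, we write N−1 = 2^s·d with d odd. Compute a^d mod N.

35 − 1 = 34 = 2^1 · 17, so d = 17.
11^1 ≡ 11 (mod 35)
11^2 ≡ 11^2 = 121 ≡ 16 (mod 35)
11^4 ≡ 16^2 = 256 ≡ 11 (mod 35)
11^8 ≡ 11^2 = 121 ≡ 16 (mod 35)
11^16 ≡ 16^2 = 256 ≡ 11 (mod 35)
17 = 16 + 1 in binary powers of 2.
So 11^17 ≡ 11 · 11 ≡ 16 (mod 35).
Squaring chain: 16; never reaches −1, so base 11 is a Miller–Rabin witness that 35 is composite.

16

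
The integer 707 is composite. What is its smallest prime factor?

7

707 is odd.
Digit sum 14, not divisible by 3.
Ends in 7: not divisible by 5.
7: 707 = 7·101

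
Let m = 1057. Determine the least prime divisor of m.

7

1057 is odd.
Digit sum 13, not divisible by 3.
Ends in 7: not divisible by 5.
7: 1057 = 7·151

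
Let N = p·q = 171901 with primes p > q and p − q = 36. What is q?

397

Since p = q + 36, we have 171901 = q(q + 36), so q² + 36q − 171901 = 0.
Discriminant: 36² + 4·171901 = 1296 + 687604 = 688900; √688900 = 830.
q = (−36 + 830)/2 = 397, and p = q + 36 = 433.
Check: 397 · 433 = 171901.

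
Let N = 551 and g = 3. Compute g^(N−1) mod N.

35

3^1 ≡ 3 (mod 551)
3^2 ≡ 3^2 = 9 ≡ 9 (mod 551)
3^4 ≡ 9^2 = 81 ≡ 81 (mod 551)
3^8 ≡ 81^2 = 6561 ≡ 500 (mod 551)
3^16 ≡ 500^2 = 250000 ≡ 397 (mod 551)
3^32 ≡ 397^2 = 157609 ≡ 23 (mod 551)
3^64 ≡ 23^2 = 529 ≡ 529 (mod 551)
3^128 ≡ 529^2 = 279841 ≡ 484 (mod 551)
3^256 ≡ 484^2 = 234256 ≡ 81 (mod 551)
3^512 ≡ 81^2 = 6561 ≡ 500 (mod 551)
550 = 512 + 32 + 4 + 2 in binary powers of 2.
So 3^550 ≡ 500 · 23 · 81 · 9 ≡ 35 (mod 551).
Since 35 ≠ 1, base 3 is a Fermat witness: 551 is composite.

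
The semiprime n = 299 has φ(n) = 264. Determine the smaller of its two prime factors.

φ(n) = (p−1)(q−1) = n − (p+q) + 1, so p + q = 299 − 264 + 1 = 36.
p and q are the roots of t² − 36t + 299 = 0.
Discriminant: 36² − 4·299 = 1296 − 1196 = 100; √100 = 10.
q = (36 − 10)/2 = 13, p = (36 + 10)/2 = 23.
Check: 13 · 23 = 299.

13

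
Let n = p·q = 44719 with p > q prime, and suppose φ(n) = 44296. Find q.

197

φ(n) = (p−1)(q−1) = n − (p+q) + 1, so p + q = 44719 − 44296 + 1 = 424.
p and q are the roots of t² − 424t + 44719 = 0.
Discriminant: 424² − 4·44719 = 179776 − 178876 = 900; √900 = 30.
q = (424 − 30)/2 = 197, p = (424 + 30)/2 = 227.
Check: 197 · 227 = 44719.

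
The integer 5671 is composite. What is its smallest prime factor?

53

5671 is odd.
Digit sum 19, not divisible by 3.
Ends in 1: not divisible by 5.
7: 5671 = 7·810 + 1
11: 5671 = 11·515 + 6
13: 5671 = 13·436 + 3
17: 5671 = 17·333 + 10
19: 5671 = 19·298 + 9
23: 5671 = 23·246 + 13
29: 5671 = 29·195 + 16
31: 5671 = 31·182 + 29
37: 5671 = 37·153 + 10
41: 5671 = 41·138 + 13
43: 5671 = 43·131 + 38
47: 5671 = 47·120 + 31
53: 5671 = 53·107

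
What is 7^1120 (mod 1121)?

7^1 ≡ 7 (mod 1121)
7^2 ≡ 7^2 = 49 ≡ 49 (mod 1121)
7^4 ≡ 49^2 = 2401 ≡ 159 (mod 1121)
7^8 ≡ 159^2 = 25281 ≡ 619 (mod 1121)
7^16 ≡ 619^2 = 383161 ≡ 900 (mod 1121)
7^32 ≡ 900^2 = 810000 ≡ 638 (mod 1121)
7^64 ≡ 638^2 = 407044 ≡ 121 (mod 1121)
7^128 ≡ 121^2 = 14641 ≡ 68 (mod 1121)
7^256 ≡ 68^2 = 4624 ≡ 140 (mod 1121)
7^512 ≡ 140^2 = 19600 ≡ 543 (mod 1121)
7^1024 ≡ 543^2 = 294849 ≡ 26 (mod 1121)
1120 = 1024 + 64 + 32 in binary powers of 2.
So 7^1120 ≡ 26 · 121 · 638 ≡ 558 (mod 1121).
Since 558 ≠ 1, base 7 is a Fermat witness: 1121 is composite.

558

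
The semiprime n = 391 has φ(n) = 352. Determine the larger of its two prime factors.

φ(n) = (p−1)(q−1) = n − (p+q) + 1, so p + q = 391 − 352 + 1 = 40.
p and q are the roots of t² − 40t + 391 = 0.
Discriminant: 40² − 4·391 = 1600 − 1564 = 36; √36 = 6.
q = (40 − 6)/2 = 17, p = (40 + 6)/2 = 23.
Check: 17 · 23 = 391.

23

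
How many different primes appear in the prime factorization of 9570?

5

9570 = 2 · 4785
4785 = 3 · 1595
1595 = 5 · 319
319 = 11 · 29
9570 = 2 · 3 · 5 · 11 · 29, which has 5 distinct prime factors.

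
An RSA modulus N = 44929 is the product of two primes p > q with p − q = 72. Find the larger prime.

251

Since p = q + 72, we have 44929 = q(q + 72), so q² + 72q − 44929 = 0.
Discriminant: 72² + 4·44929 = 5184 + 179716 = 184900; √184900 = 430.
q = (−72 + 430)/2 = 179, and p = q + 72 = 251.
Check: 179 · 251 = 44929.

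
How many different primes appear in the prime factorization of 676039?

5

676039 = 7 · 96577
96577 = 13 · 7429
7429 = 17 · 437
437 = 19 · 23
676039 = 7 · 13 · 17 · 19 · 23, which has 5 distinct prime factors.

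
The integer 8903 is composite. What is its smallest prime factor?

29

8903 is odd.
Digit sum 20, not divisible by 3.
Ends in 3: not divisible by 5.
7: 8903 = 7·1271 + 6
11: 8903 = 11·809 + 4
13: 8903 = 13·684 + 11
17: 8903 = 17·523 + 12
19: 8903 = 19·468 + 11
23: 8903 = 23·387 + 2
29: 8903 = 29·307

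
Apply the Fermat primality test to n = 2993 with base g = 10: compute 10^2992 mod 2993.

10^1 ≡ 10 (mod 2993)
10^2 ≡ 10^2 = 100 ≡ 100 (mod 2993)
10^4 ≡ 100^2 = 10000 ≡ 1021 (mod 2993)
10^8 ≡ 1021^2 = 1042441 ≡ 877 (mod 2993)
10^16 ≡ 877^2 = 769129 ≡ 2921 (mod 2993)
10^32 ≡ 2921^2 = 8532241 ≡ 2191 (mod 2993)
10^64 ≡ 2191^2 = 4800481 ≡ 2702 (mod 2993)
10^128 ≡ 2702^2 = 7300804 ≡ 877 (mod 2993)
10^256 ≡ 877^2 = 769129 ≡ 2921 (mod 2993)
10^512 ≡ 2921^2 = 8532241 ≡ 2191 (mod 2993)
10^1024 ≡ 2191^2 = 4800481 ≡ 2702 (mod 2993)
10^2048 ≡ 2702^2 = 7300804 ≡ 877 (mod 2993)
2992 = 2048 + 512 + 256 + 128 + 32 + 16 in binary powers of 2.
So 10^2992 ≡ 877 · 2191 · 2921 · 877 · 2191 · 2921 ≡ 2191 (mod 2993).
Since 2191 ≠ 1, base 10 is a Fermat witness: 2993 is composite.

2191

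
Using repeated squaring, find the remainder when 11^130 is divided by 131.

11^1 ≡ 11 (mod 131)
11^2 ≡ 11^2 = 121 ≡ 121 (mod 131)
11^4 ≡ 121^2 = 14641 ≡ 100 (mod 131)
11^8 ≡ 100^2 = 10000 ≡ 44 (mod 131)
11^16 ≡ 44^2 = 1936 ≡ 102 (mod 131)
11^32 ≡ 102^2 = 10404 ≡ 55 (mod 131)
11^64 ≡ 55^2 = 3025 ≡ 12 (mod 131)
11^128 ≡ 12^2 = 144 ≡ 13 (mod 131)
130 = 128 + 2 in binary powers of 2.
So 11^130 ≡ 13 · 121 ≡ 1 (mod 131).
Since the result is 1, base 11 gives no evidence that 131 is composite.

1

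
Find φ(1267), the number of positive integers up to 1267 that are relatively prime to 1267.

1080

Factor: 1267 = 7 · 181.
φ(1267) = (7−1) · (181−1) = 6 · 180 = 1080.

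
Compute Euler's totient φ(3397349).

Factor: 3397349 = 149 · 151^2.
φ(3397349) = (149−1) · 151^1·(151−1) = 148 · 22650 = 3352200.

3352200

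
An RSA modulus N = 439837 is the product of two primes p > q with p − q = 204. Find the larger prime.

773

Since p = q + 204, we have 439837 = q(q + 204), so q² + 204q − 439837 = 0.
Discriminant: 204² + 4·439837 = 41616 + 1759348 = 1800964; √1800964 = 1342.
q = (−204 + 1342)/2 = 569, and p = q + 204 = 773.
Check: 569 · 773 = 439837.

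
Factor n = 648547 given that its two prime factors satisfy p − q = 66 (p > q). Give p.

Since p = q + 66, we have 648547 = q(q + 66), so q² + 66q − 648547 = 0.
Discriminant: 66² + 4·648547 = 4356 + 2594188 = 2598544; √2598544 = 1612.
q = (−66 + 1612)/2 = 773, and p = q + 66 = 839.
Check: 773 · 839 = 648547.

839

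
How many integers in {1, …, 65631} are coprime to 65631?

Factor: 65631 = 3 · 131 · 167.
φ(65631) = (3−1) · (131−1) · (167−1) = 2 · 130 · 166 = 43160.

43160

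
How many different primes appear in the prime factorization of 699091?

699091 = 17^2 · 2419
2419 = 41 · 59
699091 = 17^2 · 41 · 59, which has 3 distinct prime factors.

3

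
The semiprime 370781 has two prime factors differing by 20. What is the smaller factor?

599

Since p = q + 20, we have 370781 = q(q + 20), so q² + 20q − 370781 = 0.
Discriminant: 20² + 4·370781 = 400 + 1483124 = 1483524; √1483524 = 1218.
q = (−20 + 1218)/2 = 599, and p = q + 20 = 619.
Check: 599 · 619 = 370781.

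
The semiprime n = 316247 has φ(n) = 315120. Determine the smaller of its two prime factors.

φ(n) = (p−1)(q−1) = n − (p+q) + 1, so p + q = 316247 − 315120 + 1 = 1128.
p and q are the roots of t² − 1128t + 316247 = 0.
Discriminant: 1128² − 4·316247 = 1272384 − 1264988 = 7396; √7396 = 86.
q = (1128 − 86)/2 = 521, p = (1128 + 86)/2 = 607.
Check: 521 · 607 = 316247.

521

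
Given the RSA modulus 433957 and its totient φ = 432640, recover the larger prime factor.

φ(n) = (p−1)(q−1) = n − (p+q) + 1, so p + q = 433957 − 432640 + 1 = 1318.
p and q are the roots of t² − 1318t + 433957 = 0.
Discriminant: 1318² − 4·433957 = 1737124 − 1735828 = 1296; √1296 = 36.
q = (1318 − 36)/2 = 641, p = (1318 + 36)/2 = 677.
Check: 641 · 677 = 433957.

677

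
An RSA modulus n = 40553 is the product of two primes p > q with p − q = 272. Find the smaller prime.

Since p = q + 272, we have 40553 = q(q + 272), so q² + 272q − 40553 = 0.
Discriminant: 272² + 4·40553 = 73984 + 162212 = 236196; √236196 = 486.
q = (−272 + 486)/2 = 107, and p = q + 272 = 379.
Check: 107 · 379 = 40553.

107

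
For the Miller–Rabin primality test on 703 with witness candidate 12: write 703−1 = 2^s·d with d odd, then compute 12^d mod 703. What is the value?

703 − 1 = 702 = 2^1 · 351, so d = 351.
12^1 ≡ 12 (mod 703)
12^2 ≡ 12^2 = 144 ≡ 144 (mod 703)
12^4 ≡ 144^2 = 20736 ≡ 349 (mod 703)
12^8 ≡ 349^2 = 121801 ≡ 182 (mod 703)
12^16 ≡ 182^2 = 33124 ≡ 83 (mod 703)
12^32 ≡ 83^2 = 6889 ≡ 562 (mod 703)
12^64 ≡ 562^2 = 315844 ≡ 197 (mod 703)
12^128 ≡ 197^2 = 38809 ≡ 144 (mod 703)
12^256 ≡ 144^2 = 20736 ≡ 349 (mod 703)
351 = 256 + 64 + 16 + 8 + 4 + 2 + 1 in binary powers of 2.
So 12^351 ≡ 349 · 197 · 83 · 182 · 349 · 144 · 12 ≡ 75 (mod 703).
Squaring chain: 75; never reaches −1, so base 12 is a Miller–Rabin witness that 703 is composite.

75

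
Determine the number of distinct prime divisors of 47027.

47027 = 31 · 1517
1517 = 37 · 41
47027 = 31 · 37 · 41, which has 3 distinct prime factors.

3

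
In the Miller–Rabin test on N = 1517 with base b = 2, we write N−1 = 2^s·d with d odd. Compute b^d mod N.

1517 − 1 = 1516 = 2^2 · 379, so d = 379.
2^1 ≡ 2 (mod 1517)
2^2 ≡ 2^2 = 4 ≡ 4 (mod 1517)
2^4 ≡ 4^2 = 16 ≡ 16 (mod 1517)
2^8 ≡ 16^2 = 256 ≡ 256 (mod 1517)
2^16 ≡ 256^2 = 65536 ≡ 305 (mod 1517)
2^32 ≡ 305^2 = 93025 ≡ 488 (mod 1517)
2^64 ≡ 488^2 = 238144 ≡ 1492 (mod 1517)
2^128 ≡ 1492^2 = 2226064 ≡ 625 (mod 1517)
2^256 ≡ 625^2 = 390625 ≡ 756 (mod 1517)
379 = 256 + 64 + 32 + 16 + 8 + 2 + 1 in binary powers of 2.
So 2^379 ≡ 756 · 1492 · 488 · 305 · 256 · 4 · 2 ≡ 923 (mod 1517).
Squaring chain: 923 → 892; never reaches −1, so base 2 is a Miller–Rabin witness that 1517 is composite.

923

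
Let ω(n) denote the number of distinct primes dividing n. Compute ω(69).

2

69 = 3 · 23
69 = 3 · 23, which has 2 distinct prime factors.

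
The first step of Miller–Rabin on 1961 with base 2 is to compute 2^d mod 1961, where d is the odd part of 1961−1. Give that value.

1961 − 1 = 1960 = 2^3 · 245, so d = 245.
2^1 ≡ 2 (mod 1961)
2^2 ≡ 2^2 = 4 ≡ 4 (mod 1961)
2^4 ≡ 4^2 = 16 ≡ 16 (mod 1961)
2^8 ≡ 16^2 = 256 ≡ 256 (mod 1961)
2^16 ≡ 256^2 = 65536 ≡ 823 (mod 1961)
2^32 ≡ 823^2 = 677329 ≡ 784 (mod 1961)
2^64 ≡ 784^2 = 614656 ≡ 863 (mod 1961)
2^128 ≡ 863^2 = 744769 ≡ 1550 (mod 1961)
245 = 128 + 64 + 32 + 16 + 4 + 1 in binary powers of 2.
So 2^245 ≡ 1550 · 863 · 784 · 823 · 16 · 2 ≡ 1874 (mod 1961).
Squaring chain: 1874 → 1686 → 1107; never reaches −1, so base 2 is a Miller–Rabin witness that 1961 is composite.

1874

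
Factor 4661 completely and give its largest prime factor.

4661 = 59 · 79
79 is prime.
So 4661 = 59 · 79; the largest prime factor is 79.

79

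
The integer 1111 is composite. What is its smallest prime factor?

1111 is odd.
Digit sum 4, not divisible by 3.
Ends in 1: not divisible by 5.
7: 1111 = 7·158 + 5
11: 1111 = 11·101

11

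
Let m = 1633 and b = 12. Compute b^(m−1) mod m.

841

12^1 ≡ 12 (mod 1633)
12^2 ≡ 12^2 = 144 ≡ 144 (mod 1633)
12^4 ≡ 144^2 = 20736 ≡ 1140 (mod 1633)
12^8 ≡ 1140^2 = 1299600 ≡ 1365 (mod 1633)
12^16 ≡ 1365^2 = 1863225 ≡ 1605 (mod 1633)
12^32 ≡ 1605^2 = 2576025 ≡ 784 (mod 1633)
12^64 ≡ 784^2 = 614656 ≡ 648 (mod 1633)
12^128 ≡ 648^2 = 419904 ≡ 223 (mod 1633)
12^256 ≡ 223^2 = 49729 ≡ 739 (mod 1633)
12^512 ≡ 739^2 = 546121 ≡ 699 (mod 1633)
12^1024 ≡ 699^2 = 488601 ≡ 334 (mod 1633)
1632 = 1024 + 512 + 64 + 32 in binary powers of 2.
So 12^1632 ≡ 334 · 699 · 648 · 784 ≡ 841 (mod 1633).
Since 841 ≠ 1, base 12 is a Fermat witness: 1633 is composite.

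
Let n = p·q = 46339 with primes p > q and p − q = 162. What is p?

Since p = q + 162, we have 46339 = q(q + 162), so q² + 162q − 46339 = 0.
Discriminant: 162² + 4·46339 = 26244 + 185356 = 211600; √211600 = 460.
q = (−162 + 460)/2 = 149, and p = q + 162 = 311.
Check: 149 · 311 = 46339.

311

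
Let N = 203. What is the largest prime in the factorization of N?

203 = 7 · 29
29 is prime.
So 203 = 7 · 29; the largest prime factor is 29.

29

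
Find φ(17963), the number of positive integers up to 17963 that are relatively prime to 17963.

Factor: 17963 = 11 · 23 · 71.
φ(17963) = (11−1) · (23−1) · (71−1) = 10 · 22 · 70 = 15400.

15400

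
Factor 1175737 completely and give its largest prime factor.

1175737 = 17 · 69161
69161 = 23 · 3007
3007 = 31 · 97
97 is prime.
So 1175737 = 17 · 23 · 31 · 97; the largest prime factor is 97.

97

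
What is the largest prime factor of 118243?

118243 = 23 · 5141
5141 = 53 · 97
97 is prime.
So 118243 = 23 · 53 · 97; the largest prime factor is 97.

97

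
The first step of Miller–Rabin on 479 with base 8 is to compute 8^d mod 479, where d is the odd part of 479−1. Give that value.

479 − 1 = 478 = 2^1 · 239, so d = 239.
8^1 ≡ 8 (mod 479)
8^2 ≡ 8^2 = 64 ≡ 64 (mod 479)
8^4 ≡ 64^2 = 4096 ≡ 264 (mod 479)
8^8 ≡ 264^2 = 69696 ≡ 241 (mod 479)
8^16 ≡ 241^2 = 58081 ≡ 122 (mod 479)
8^32 ≡ 122^2 = 14884 ≡ 35 (mod 479)
8^64 ≡ 35^2 = 1225 ≡ 267 (mod 479)
8^128 ≡ 267^2 = 71289 ≡ 397 (mod 479)
239 = 128 + 64 + 32 + 8 + 4 + 2 + 1 in binary powers of 2.
So 8^239 ≡ 397 · 267 · 35 · 241 · 264 · 64 · 8 ≡ 1 (mod 479).
Since 8^d ≡ 1 (mod 479), base 8 does not prove 479 composite.

1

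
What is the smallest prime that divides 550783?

17

550783 is odd.
Digit sum 28, not divisible by 3.
Ends in 3: not divisible by 5.
7: 550783 = 7·78683 + 2
11: 550783 = 11·50071 + 2
13: 550783 = 13·42367 + 12
17: 550783 = 17·32399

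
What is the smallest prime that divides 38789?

79

38789 is odd.
Digit sum 35, not divisible by 3.
Ends in 9: not divisible by 5.
7: 38789 = 7·5541 + 2
11: 38789 = 11·3526 + 3
13: 38789 = 13·2983 + 10
17: 38789 = 17·2281 + 12
19: 38789 = 19·2041 + 10
23: 38789 = 23·1686 + 11
29: 38789 = 29·1337 + 16
31: 38789 = 31·1251 + 8
37: 38789 = 37·1048 + 13
41: 38789 = 41·946 + 3
43: 38789 = 43·902 + 3
47: 38789 = 47·825 + 14
53: 38789 = 53·731 + 46
59: 38789 = 59·657 + 26
61: 38789 = 61·635 + 54
67: 38789 = 67·578 + 63
71: 38789 = 71·546 + 23
73: 38789 = 73·531 + 26
79: 38789 = 79·491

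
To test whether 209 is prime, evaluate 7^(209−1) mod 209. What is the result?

64

7^1 ≡ 7 (mod 209)
7^2 ≡ 7^2 = 49 ≡ 49 (mod 209)
7^4 ≡ 49^2 = 2401 ≡ 102 (mod 209)
7^8 ≡ 102^2 = 10404 ≡ 163 (mod 209)
7^16 ≡ 163^2 = 26569 ≡ 26 (mod 209)
7^32 ≡ 26^2 = 676 ≡ 49 (mod 209)
7^64 ≡ 49^2 = 2401 ≡ 102 (mod 209)
7^128 ≡ 102^2 = 10404 ≡ 163 (mod 209)
208 = 128 + 64 + 16 in binary powers of 2.
So 7^208 ≡ 163 · 102 · 26 ≡ 64 (mod 209).
Since 64 ≠ 1, base 7 is a Fermat witness: 209 is composite.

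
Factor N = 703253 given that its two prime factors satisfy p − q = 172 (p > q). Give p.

Since p = q + 172, we have 703253 = q(q + 172), so q² + 172q − 703253 = 0.
Discriminant: 172² + 4·703253 = 29584 + 2813012 = 2842596; √2842596 = 1686.
q = (−172 + 1686)/2 = 757, and p = q + 172 = 929.
Check: 757 · 929 = 703253.

929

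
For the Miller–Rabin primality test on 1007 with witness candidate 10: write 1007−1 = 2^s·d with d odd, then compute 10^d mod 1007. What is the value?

1007 − 1 = 1006 = 2^1 · 503, so d = 503.
10^1 ≡ 10 (mod 1007)
10^2 ≡ 10^2 = 100 ≡ 100 (mod 1007)
10^4 ≡ 100^2 = 10000 ≡ 937 (mod 1007)
10^8 ≡ 937^2 = 877969 ≡ 872 (mod 1007)
10^16 ≡ 872^2 = 760384 ≡ 99 (mod 1007)
10^32 ≡ 99^2 = 9801 ≡ 738 (mod 1007)
10^64 ≡ 738^2 = 544644 ≡ 864 (mod 1007)
10^128 ≡ 864^2 = 746496 ≡ 309 (mod 1007)
10^256 ≡ 309^2 = 95481 ≡ 823 (mod 1007)
503 = 256 + 128 + 64 + 32 + 16 + 4 + 2 + 1 in binary powers of 2.
So 10^503 ≡ 823 · 309 · 864 · 738 · 99 · 937 · 100 · 10 ≡ 876 (mod 1007).
Squaring chain: 876; never reaches −1, so base 10 is a Miller–Rabin witness that 1007 is composite.

876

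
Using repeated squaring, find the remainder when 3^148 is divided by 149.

3^1 ≡ 3 (mod 149)
3^2 ≡ 3^2 = 9 ≡ 9 (mod 149)
3^4 ≡ 9^2 = 81 ≡ 81 (mod 149)
3^8 ≡ 81^2 = 6561 ≡ 5 (mod 149)
3^16 ≡ 5^2 = 25 ≡ 25 (mod 149)
3^32 ≡ 25^2 = 625 ≡ 29 (mod 149)
3^64 ≡ 29^2 = 841 ≡ 96 (mod 149)
3^128 ≡ 96^2 = 9216 ≡ 127 (mod 149)
148 = 128 + 16 + 4 in binary powers of 2.
So 3^148 ≡ 127 · 25 · 81 ≡ 1 (mod 149).
Since the result is 1, base 3 gives no evidence that 149 is composite.

1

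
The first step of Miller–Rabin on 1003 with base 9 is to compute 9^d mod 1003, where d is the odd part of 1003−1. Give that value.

1003 − 1 = 1002 = 2^1 · 501, so d = 501.
9^1 ≡ 9 (mod 1003)
9^2 ≡ 9^2 = 81 ≡ 81 (mod 1003)
9^4 ≡ 81^2 = 6561 ≡ 543 (mod 1003)
9^8 ≡ 543^2 = 294849 ≡ 970 (mod 1003)
9^16 ≡ 970^2 = 940900 ≡ 86 (mod 1003)
9^32 ≡ 86^2 = 7396 ≡ 375 (mod 1003)
9^64 ≡ 375^2 = 140625 ≡ 205 (mod 1003)
9^128 ≡ 205^2 = 42025 ≡ 902 (mod 1003)
9^256 ≡ 902^2 = 813604 ≡ 171 (mod 1003)
501 = 256 + 128 + 64 + 32 + 16 + 4 + 1 in binary powers of 2.
So 9^501 ≡ 171 · 902 · 205 · 375 · 86 · 543 · 9 ≡ 144 (mod 1003).
Squaring chain: 144; never reaches −1, so base 9 is a Miller–Rabin witness that 1003 is composite.

144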